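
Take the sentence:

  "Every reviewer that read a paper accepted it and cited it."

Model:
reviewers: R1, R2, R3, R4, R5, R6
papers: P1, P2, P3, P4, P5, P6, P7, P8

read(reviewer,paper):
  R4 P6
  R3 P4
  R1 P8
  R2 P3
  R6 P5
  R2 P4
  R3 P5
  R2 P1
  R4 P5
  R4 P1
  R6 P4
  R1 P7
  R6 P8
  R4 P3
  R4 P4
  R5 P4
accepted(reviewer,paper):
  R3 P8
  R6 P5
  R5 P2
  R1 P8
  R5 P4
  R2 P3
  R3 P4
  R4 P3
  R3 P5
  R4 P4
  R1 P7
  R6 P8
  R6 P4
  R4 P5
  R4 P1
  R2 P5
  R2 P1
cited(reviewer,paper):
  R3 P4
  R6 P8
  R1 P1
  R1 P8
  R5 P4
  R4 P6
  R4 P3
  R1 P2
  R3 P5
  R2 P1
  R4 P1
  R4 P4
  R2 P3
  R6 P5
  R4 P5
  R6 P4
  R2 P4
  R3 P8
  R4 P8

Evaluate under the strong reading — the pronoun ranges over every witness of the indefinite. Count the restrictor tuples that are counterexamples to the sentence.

3

"it" takes "a paper" as antecedent — a donkey pronoun bound across the clause boundary.
Strong reading: for every (r,p) with read(r,p), accepted(r,p) ∧ cited(r,p).
Restrictor pairs: (R1,P7) ✗  (R1,P8) ✓  (R2,P1) ✓  (R2,P3) ✓  (R2,P4) ✗  (R3,P4) ✓  (R3,P5) ✓  (R4,P1) ✓  (R4,P3) ✓  (R4,P4) ✓  (R4,P5) ✓  (R4,P6) ✗  (R5,P4) ✓  (R6,P4) ✓  (R6,P5) ✓  (R6,P8) ✓
Counterexamples (restrictor pairs failing the scope): 3.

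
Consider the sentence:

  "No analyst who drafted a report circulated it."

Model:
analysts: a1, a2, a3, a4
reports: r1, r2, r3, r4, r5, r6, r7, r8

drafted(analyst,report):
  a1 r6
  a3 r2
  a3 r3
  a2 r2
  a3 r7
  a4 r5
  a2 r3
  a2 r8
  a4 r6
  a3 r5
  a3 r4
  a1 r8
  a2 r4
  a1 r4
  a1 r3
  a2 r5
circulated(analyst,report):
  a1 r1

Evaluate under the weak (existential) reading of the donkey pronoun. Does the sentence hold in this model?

True

"it" takes "a report" as antecedent — a donkey pronoun bound across the clause boundary.
Truth condition: for no (a,r) with drafted(a,r) does circulated(a,r) hold.
Restrictor pairs — does the scope hold? (a1,r3):fails  (a1,r4):fails  (a1,r6):fails  (a1,r8):fails  (a2,r2):fails  (a2,r3):fails  (a2,r4):fails  (a2,r5):fails  (a2,r8):fails  (a3,r2):fails  (a3,r3):fails  (a3,r4):fails  (a3,r5):fails  (a3,r7):fails  (a4,r5):fails  (a4,r6):fails
Scope holds for no restrictor pair, so the sentence is true.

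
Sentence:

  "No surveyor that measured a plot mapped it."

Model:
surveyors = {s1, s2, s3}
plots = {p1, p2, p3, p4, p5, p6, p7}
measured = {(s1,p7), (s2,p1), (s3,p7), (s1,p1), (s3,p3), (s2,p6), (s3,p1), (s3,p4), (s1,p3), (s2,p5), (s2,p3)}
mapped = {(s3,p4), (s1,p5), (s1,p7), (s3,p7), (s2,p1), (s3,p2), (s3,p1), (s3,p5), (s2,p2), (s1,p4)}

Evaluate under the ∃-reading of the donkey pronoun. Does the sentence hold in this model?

"it" takes "a plot" as antecedent — a donkey pronoun bound across the clause boundary.
Truth condition: for no (s,p) with measured(s,p) does mapped(s,p) hold.
Restrictor pairs — does the scope hold? (s1,p1):fails  (s1,p3):fails  (s1,p7):holds  (s2,p1):holds  (s2,p3):fails  (s2,p5):fails  (s2,p6):fails  (s3,p1):holds  (s3,p3):fails  (s3,p4):holds  (s3,p7):holds
Scope holds for 5 pair(s), so the sentence is false.

False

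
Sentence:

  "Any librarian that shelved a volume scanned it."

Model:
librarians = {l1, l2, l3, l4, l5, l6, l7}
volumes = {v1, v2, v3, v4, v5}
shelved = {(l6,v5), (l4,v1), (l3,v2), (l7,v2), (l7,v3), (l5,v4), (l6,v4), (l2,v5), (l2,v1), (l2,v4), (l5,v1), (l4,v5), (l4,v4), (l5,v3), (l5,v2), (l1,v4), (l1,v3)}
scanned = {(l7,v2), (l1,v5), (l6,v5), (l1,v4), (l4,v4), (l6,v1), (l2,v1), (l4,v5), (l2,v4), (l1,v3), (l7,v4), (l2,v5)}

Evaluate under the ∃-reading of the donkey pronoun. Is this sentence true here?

"it" takes "a volume" as antecedent — a donkey pronoun bound across the clause boundary.
Weak reading: every librarian l with some shelved-volume has at least one shelved-volume v such that scanned(l,v).
Per librarian: l1:✓  l2:✓  l3:✗  l4:✓  l5:✗  l6:✓  l7:✓
l3 has no witness among its shelved-volumes.

False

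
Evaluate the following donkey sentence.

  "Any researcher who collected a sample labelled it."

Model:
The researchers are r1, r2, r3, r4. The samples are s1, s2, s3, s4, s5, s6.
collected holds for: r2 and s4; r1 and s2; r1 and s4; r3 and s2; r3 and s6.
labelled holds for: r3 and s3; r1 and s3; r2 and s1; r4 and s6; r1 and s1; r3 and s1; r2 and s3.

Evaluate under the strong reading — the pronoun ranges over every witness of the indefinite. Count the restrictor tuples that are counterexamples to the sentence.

5

"it" takes "a sample" as antecedent — a donkey pronoun bound across the clause boundary.
Strong reading: for every (r,s) with collected(r,s), labelled(r,s).
Restrictor pairs: (r1,s2) ✗  (r1,s4) ✗  (r2,s4) ✗  (r3,s2) ✗  (r3,s6) ✗
Counterexamples (restrictor pairs failing the scope): 5.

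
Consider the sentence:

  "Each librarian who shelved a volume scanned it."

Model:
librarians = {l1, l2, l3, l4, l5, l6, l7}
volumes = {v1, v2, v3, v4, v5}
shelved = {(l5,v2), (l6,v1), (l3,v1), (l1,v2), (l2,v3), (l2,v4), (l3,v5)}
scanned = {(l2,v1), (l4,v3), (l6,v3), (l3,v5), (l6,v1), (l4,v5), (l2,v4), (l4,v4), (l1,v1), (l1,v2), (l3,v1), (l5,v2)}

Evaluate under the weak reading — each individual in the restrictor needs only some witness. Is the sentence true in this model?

True

"it" takes "a volume" as antecedent — a donkey pronoun bound across the clause boundary.
Weak reading: every librarian l with some shelved-volume has at least one shelved-volume v such that scanned(l,v).
Per librarian: l1:✓  l2:✓  l3:✓  l5:✓  l6:✓
Every librarian in the restrictor has a witness.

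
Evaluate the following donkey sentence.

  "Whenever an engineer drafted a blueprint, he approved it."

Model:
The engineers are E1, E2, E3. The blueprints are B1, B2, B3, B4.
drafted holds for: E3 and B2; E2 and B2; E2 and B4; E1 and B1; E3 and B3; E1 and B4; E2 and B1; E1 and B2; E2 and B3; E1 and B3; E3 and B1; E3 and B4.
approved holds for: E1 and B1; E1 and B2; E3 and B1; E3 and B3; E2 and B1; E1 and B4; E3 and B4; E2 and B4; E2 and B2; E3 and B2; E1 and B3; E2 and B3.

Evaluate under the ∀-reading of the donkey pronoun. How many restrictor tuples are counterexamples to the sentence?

0

"it" takes "a blueprint" as antecedent — a donkey pronoun bound across the clause boundary.
Strong reading: for every (e,b) with drafted(e,b), approved(e,b).
Restrictor pairs: (E1,B1) ✓  (E1,B2) ✓  (E1,B3) ✓  (E1,B4) ✓  (E2,B1) ✓  (E2,B2) ✓  (E2,B3) ✓  (E2,B4) ✓  (E3,B1) ✓  (E3,B2) ✓  (E3,B3) ✓  (E3,B4) ✓
Counterexamples (restrictor pairs failing the scope): 0.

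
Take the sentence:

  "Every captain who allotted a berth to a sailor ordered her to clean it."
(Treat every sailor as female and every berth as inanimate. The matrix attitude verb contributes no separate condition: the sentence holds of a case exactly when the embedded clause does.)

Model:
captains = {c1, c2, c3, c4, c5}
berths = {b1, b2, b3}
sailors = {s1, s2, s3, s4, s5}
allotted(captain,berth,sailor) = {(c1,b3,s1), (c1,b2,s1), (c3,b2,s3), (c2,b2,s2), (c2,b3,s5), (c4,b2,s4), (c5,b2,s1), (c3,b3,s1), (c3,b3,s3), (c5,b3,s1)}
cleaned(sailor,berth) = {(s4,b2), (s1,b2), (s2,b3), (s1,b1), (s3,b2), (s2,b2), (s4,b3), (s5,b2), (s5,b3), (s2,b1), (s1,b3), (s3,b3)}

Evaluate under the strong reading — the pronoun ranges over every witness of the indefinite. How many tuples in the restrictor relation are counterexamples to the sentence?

"her" takes "a sailor" as antecedent and "it" takes "a berth"; both are donkey pronouns co-varying with the restrictor.
Strong reading: for every (c,b,s) with allotted(c,b,s), cleaned(s,b).
Restrictor triples: (c1,b2,s1)→cleaned(s1,b2) ✓  (c1,b3,s1)→cleaned(s1,b3) ✓  (c2,b2,s2)→cleaned(s2,b2) ✓  (c2,b3,s5)→cleaned(s5,b3) ✓  (c3,b2,s3)→cleaned(s3,b2) ✓  (c3,b3,s1)→cleaned(s1,b3) ✓  (c3,b3,s3)→cleaned(s3,b3) ✓  (c4,b2,s4)→cleaned(s4,b2) ✓  (c5,b2,s1)→cleaned(s1,b2) ✓  (c5,b3,s1)→cleaned(s1,b3) ✓
Counterexamples (restrictor triples failing the scope): 0.

0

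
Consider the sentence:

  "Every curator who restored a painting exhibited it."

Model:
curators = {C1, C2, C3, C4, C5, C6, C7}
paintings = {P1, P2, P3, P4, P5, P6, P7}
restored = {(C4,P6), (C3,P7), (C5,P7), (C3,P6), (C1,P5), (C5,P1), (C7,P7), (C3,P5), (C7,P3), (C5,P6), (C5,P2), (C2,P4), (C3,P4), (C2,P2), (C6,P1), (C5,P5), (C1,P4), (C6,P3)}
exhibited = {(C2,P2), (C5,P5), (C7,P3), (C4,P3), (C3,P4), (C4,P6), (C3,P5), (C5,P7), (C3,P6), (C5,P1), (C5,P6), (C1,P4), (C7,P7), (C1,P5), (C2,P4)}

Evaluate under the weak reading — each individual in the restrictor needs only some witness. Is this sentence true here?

"it" takes "a painting" as antecedent — a donkey pronoun bound across the clause boundary.
Weak reading: every curator c with some restored-painting has at least one restored-painting p such that exhibited(c,p).
Per curator: C1:✓  C2:✓  C3:✓  C4:✓  C5:✓  C6:✗  C7:✓
C6 has no witness among its restored-paintings.

False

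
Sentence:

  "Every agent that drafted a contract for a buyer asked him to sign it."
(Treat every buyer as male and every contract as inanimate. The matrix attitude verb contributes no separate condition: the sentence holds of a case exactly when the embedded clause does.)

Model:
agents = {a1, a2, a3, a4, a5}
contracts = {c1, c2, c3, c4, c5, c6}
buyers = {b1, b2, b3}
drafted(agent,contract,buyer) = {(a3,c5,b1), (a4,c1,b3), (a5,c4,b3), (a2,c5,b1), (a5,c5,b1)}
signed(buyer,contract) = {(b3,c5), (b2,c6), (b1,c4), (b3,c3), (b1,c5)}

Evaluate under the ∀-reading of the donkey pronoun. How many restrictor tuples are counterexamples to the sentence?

2

"him" takes "a buyer" as antecedent and "it" takes "a contract"; both are donkey pronouns co-varying with the restrictor.
Strong reading: for every (a,c,b) with drafted(a,c,b), signed(b,c).
Restrictor triples: (a2,c5,b1)→signed(b1,c5) ✓  (a3,c5,b1)→signed(b1,c5) ✓  (a4,c1,b3)→signed(b3,c1) ✗  (a5,c4,b3)→signed(b3,c4) ✗  (a5,c5,b1)→signed(b1,c5) ✓
Counterexamples (restrictor triples failing the scope): 2.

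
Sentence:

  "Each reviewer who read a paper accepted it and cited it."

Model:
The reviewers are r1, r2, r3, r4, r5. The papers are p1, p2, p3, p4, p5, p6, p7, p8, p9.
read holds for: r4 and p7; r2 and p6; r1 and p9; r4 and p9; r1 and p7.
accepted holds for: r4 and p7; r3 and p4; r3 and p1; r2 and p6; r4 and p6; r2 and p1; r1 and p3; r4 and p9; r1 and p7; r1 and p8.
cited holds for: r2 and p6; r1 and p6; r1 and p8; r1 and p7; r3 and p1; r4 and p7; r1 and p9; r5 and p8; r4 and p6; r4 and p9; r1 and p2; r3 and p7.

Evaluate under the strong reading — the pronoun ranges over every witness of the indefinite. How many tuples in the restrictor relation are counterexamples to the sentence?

1

"it" takes "a paper" as antecedent — a donkey pronoun bound across the clause boundary.
Strong reading: for every (r,p) with read(r,p), accepted(r,p) ∧ cited(r,p).
Restrictor pairs: (r1,p7) ✓  (r1,p9) ✗  (r2,p6) ✓  (r4,p7) ✓  (r4,p9) ✓
Counterexamples (restrictor pairs failing the scope): 1.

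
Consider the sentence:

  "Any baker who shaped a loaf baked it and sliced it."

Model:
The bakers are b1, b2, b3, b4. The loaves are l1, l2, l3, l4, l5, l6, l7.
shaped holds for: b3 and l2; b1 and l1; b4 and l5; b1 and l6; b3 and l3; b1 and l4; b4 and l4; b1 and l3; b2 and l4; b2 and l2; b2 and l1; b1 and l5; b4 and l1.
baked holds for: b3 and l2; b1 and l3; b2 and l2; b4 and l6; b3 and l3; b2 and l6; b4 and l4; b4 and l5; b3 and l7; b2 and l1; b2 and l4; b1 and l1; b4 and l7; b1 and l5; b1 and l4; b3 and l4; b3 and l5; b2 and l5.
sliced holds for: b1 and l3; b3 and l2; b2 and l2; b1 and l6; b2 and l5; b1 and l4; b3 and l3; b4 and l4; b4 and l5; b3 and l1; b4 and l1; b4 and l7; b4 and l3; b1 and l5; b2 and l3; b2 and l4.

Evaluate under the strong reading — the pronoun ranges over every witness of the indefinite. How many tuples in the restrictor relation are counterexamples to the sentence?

"it" takes "a loaf" as antecedent — a donkey pronoun bound across the clause boundary.
Strong reading: for every (b,l) with shaped(b,l), baked(b,l) ∧ sliced(b,l).
Restrictor pairs: (b1,l1) ✗  (b1,l3) ✓  (b1,l4) ✓  (b1,l5) ✓  (b1,l6) ✗  (b2,l1) ✗  (b2,l2) ✓  (b2,l4) ✓  (b3,l2) ✓  (b3,l3) ✓  (b4,l1) ✗  (b4,l4) ✓  (b4,l5) ✓
Counterexamples (restrictor pairs failing the scope): 4.

4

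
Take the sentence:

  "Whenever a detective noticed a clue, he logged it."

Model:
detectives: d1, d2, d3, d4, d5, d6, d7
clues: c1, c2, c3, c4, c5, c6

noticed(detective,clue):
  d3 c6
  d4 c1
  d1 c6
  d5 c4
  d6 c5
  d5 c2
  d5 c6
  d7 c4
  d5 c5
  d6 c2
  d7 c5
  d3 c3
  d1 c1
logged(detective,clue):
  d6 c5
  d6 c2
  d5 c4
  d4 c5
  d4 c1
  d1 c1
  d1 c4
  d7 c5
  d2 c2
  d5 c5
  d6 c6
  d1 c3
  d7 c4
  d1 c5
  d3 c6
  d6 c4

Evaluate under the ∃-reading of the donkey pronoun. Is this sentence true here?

True

"it" takes "a clue" as antecedent — a donkey pronoun bound across the clause boundary.
Weak reading: every detective d with some noticed-clue has at least one noticed-clue c such that logged(d,c).
Per detective: d1:✓  d3:✓  d4:✓  d5:✓  d6:✓  d7:✓
Every detective in the restrictor has a witness.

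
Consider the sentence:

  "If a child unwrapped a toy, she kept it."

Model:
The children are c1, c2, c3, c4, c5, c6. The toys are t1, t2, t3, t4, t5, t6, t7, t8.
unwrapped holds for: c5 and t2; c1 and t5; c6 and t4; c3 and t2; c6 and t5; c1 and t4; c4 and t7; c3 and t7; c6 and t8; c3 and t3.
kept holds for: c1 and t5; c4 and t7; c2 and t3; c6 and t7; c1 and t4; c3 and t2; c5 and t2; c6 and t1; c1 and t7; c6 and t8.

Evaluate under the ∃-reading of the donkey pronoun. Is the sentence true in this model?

"it" takes "a toy" as antecedent — a donkey pronoun bound across the clause boundary.
Weak reading: every child c with some unwrapped-toy has at least one unwrapped-toy t such that kept(c,t).
Per child: c1:✓  c3:✓  c4:✓  c5:✓  c6:✓
Every child in the restrictor has a witness.

True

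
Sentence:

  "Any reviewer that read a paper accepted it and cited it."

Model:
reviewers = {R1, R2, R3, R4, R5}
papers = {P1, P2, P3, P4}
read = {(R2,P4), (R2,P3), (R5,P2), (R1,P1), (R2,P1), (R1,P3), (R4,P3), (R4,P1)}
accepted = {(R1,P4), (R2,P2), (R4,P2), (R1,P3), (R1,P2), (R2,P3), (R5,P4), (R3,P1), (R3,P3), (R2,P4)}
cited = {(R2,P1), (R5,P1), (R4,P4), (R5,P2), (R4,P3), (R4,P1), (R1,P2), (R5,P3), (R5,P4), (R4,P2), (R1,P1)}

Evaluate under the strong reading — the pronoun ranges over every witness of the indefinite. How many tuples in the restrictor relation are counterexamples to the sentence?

8

"it" takes "a paper" as antecedent — a donkey pronoun bound across the clause boundary.
Strong reading: for every (r,p) with read(r,p), accepted(r,p) ∧ cited(r,p).
Restrictor pairs: (R1,P1) ✗  (R1,P3) ✗  (R2,P1) ✗  (R2,P3) ✗  (R2,P4) ✗  (R4,P1) ✗  (R4,P3) ✗  (R5,P2) ✗
Counterexamples (restrictor pairs failing the scope): 8.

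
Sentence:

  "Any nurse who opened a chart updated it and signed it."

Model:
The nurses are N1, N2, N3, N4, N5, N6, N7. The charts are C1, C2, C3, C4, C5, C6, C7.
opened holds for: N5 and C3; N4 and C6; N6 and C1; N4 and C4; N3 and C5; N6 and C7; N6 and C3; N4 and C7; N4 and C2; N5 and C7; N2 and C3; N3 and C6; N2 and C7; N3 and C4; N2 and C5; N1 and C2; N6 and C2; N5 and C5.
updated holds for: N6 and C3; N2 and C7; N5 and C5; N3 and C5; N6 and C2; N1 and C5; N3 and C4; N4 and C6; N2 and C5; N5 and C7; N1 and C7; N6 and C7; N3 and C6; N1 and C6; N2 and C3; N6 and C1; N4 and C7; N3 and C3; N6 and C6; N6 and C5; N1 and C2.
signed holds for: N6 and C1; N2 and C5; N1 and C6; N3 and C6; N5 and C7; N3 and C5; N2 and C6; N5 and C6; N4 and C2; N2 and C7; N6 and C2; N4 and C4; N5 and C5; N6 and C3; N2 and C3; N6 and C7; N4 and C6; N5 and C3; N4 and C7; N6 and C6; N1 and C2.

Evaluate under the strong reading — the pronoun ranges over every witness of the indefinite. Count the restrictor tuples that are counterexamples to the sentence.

4

"it" takes "a chart" as antecedent — a donkey pronoun bound across the clause boundary.
Strong reading: for every (n,c) with opened(n,c), updated(n,c) ∧ signed(n,c).
Restrictor pairs: (N1,C2) ✓  (N2,C3) ✓  (N2,C5) ✓  (N2,C7) ✓  (N3,C4) ✗  (N3,C5) ✓  (N3,C6) ✓  (N4,C2) ✗  (N4,C4) ✗  (N4,C6) ✓  (N4,C7) ✓  (N5,C3) ✗  (N5,C5) ✓  (N5,C7) ✓  (N6,C1) ✓  (N6,C2) ✓  (N6,C3) ✓  (N6,C7) ✓
Counterexamples (restrictor pairs failing the scope): 4.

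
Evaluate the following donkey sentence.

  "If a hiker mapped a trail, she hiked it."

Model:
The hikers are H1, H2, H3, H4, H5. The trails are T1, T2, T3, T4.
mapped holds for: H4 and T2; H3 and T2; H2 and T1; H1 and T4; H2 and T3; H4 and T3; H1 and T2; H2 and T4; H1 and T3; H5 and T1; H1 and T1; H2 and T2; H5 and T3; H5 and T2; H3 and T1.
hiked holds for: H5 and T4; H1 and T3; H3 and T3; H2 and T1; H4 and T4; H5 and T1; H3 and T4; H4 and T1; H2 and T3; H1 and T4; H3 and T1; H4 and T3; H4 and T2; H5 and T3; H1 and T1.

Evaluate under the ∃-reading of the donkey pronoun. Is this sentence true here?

True

"it" takes "a trail" as antecedent — a donkey pronoun bound across the clause boundary.
Weak reading: every hiker h with some mapped-trail has at least one mapped-trail t such that hiked(h,t).
Per hiker: H1:✓  H2:✓  H3:✓  H4:✓  H5:✓
Every hiker in the restrictor has a witness.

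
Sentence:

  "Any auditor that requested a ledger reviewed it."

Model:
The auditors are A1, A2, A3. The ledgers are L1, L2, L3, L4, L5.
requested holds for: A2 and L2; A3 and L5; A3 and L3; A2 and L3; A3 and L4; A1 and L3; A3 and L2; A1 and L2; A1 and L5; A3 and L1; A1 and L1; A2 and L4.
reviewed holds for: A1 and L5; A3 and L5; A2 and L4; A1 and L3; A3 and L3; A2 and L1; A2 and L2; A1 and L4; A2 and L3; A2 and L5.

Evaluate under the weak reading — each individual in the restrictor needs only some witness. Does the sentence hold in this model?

"it" takes "a ledger" as antecedent — a donkey pronoun bound across the clause boundary.
Weak reading: every auditor a with some requested-ledger has at least one requested-ledger l such that reviewed(a,l).
Per auditor: A1:✓  A2:✓  A3:✓
Every auditor in the restrictor has a witness.

True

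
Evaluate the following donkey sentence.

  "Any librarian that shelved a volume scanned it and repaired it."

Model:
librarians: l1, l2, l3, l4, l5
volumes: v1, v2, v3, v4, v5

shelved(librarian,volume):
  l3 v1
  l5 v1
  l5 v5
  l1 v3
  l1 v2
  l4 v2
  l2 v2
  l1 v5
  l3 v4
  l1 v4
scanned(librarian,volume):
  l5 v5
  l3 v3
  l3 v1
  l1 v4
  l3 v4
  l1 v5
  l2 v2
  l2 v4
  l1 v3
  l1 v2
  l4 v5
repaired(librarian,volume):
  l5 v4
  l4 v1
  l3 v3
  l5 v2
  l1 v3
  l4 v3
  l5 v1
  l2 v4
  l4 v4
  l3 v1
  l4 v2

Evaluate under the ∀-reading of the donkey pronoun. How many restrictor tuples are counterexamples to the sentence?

"it" takes "a volume" as antecedent — a donkey pronoun bound across the clause boundary.
Strong reading: for every (l,v) with shelved(l,v), scanned(l,v) ∧ repaired(l,v).
Restrictor pairs: (l1,v2) ✗  (l1,v3) ✓  (l1,v4) ✗  (l1,v5) ✗  (l2,v2) ✗  (l3,v1) ✓  (l3,v4) ✗  (l4,v2) ✗  (l5,v1) ✗  (l5,v5) ✗
Counterexamples (restrictor pairs failing the scope): 8.

8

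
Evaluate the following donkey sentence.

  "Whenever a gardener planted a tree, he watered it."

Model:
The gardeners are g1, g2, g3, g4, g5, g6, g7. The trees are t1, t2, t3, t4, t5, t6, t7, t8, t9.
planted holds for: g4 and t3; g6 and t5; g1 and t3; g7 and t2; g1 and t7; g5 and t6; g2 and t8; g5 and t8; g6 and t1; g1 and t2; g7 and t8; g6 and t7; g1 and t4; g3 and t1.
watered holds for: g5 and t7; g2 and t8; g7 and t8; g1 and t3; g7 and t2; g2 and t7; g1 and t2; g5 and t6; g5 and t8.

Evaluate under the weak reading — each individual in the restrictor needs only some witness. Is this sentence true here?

False

"it" takes "a tree" as antecedent — a donkey pronoun bound across the clause boundary.
Weak reading: every gardener g with some planted-tree has at least one planted-tree t such that watered(g,t).
Per gardener: g1:✓  g2:✓  g3:✗  g4:✗  g5:✓  g6:✗  g7:✓
g3 has no witness among its planted-trees.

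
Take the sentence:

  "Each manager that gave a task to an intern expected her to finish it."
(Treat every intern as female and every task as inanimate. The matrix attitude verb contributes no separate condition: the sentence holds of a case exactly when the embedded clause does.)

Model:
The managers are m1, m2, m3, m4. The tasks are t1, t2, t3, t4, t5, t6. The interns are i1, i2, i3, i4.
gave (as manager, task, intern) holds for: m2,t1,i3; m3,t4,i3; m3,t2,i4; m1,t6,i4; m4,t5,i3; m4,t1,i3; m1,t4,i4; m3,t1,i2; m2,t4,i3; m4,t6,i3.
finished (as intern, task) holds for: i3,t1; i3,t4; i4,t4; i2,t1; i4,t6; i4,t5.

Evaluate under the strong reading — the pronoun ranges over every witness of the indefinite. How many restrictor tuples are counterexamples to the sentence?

"her" takes "an intern" as antecedent and "it" takes "a task"; both are donkey pronouns co-varying with the restrictor.
Strong reading: for every (m,t,i) with gave(m,t,i), finished(i,t).
Restrictor triples: (m1,t4,i4)→finished(i4,t4) ✓  (m1,t6,i4)→finished(i4,t6) ✓  (m2,t1,i3)→finished(i3,t1) ✓  (m2,t4,i3)→finished(i3,t4) ✓  (m3,t1,i2)→finished(i2,t1) ✓  (m3,t2,i4)→finished(i4,t2) ✗  (m3,t4,i3)→finished(i3,t4) ✓  (m4,t1,i3)→finished(i3,t1) ✓  (m4,t5,i3)→finished(i3,t5) ✗  (m4,t6,i3)→finished(i3,t6) ✗
Counterexamples (restrictor triples failing the scope): 3.

3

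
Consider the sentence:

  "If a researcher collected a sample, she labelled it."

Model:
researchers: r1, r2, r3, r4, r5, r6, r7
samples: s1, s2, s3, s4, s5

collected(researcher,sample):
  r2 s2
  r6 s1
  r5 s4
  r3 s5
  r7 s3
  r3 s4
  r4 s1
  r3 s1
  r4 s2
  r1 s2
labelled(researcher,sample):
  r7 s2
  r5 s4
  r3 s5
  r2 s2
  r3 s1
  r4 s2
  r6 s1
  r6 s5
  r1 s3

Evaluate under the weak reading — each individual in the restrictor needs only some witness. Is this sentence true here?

False

"it" takes "a sample" as antecedent — a donkey pronoun bound across the clause boundary.
Weak reading: every researcher r with some collected-sample has at least one collected-sample s such that labelled(r,s).
Per researcher: r1:✗  r2:✓  r3:✓  r4:✓  r5:✓  r6:✓  r7:✗
r1 has no witness among its collected-samples.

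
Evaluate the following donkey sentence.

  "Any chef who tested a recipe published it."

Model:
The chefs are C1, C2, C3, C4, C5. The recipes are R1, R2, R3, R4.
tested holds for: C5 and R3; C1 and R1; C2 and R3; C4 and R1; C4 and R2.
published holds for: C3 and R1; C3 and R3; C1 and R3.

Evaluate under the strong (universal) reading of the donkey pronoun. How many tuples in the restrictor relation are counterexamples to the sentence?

"it" takes "a recipe" as antecedent — a donkey pronoun bound across the clause boundary.
Strong reading: for every (c,r) with tested(c,r), published(c,r).
Restrictor pairs: (C1,R1) ✗  (C2,R3) ✗  (C4,R1) ✗  (C4,R2) ✗  (C5,R3) ✗
Counterexamples (restrictor pairs failing the scope): 5.

5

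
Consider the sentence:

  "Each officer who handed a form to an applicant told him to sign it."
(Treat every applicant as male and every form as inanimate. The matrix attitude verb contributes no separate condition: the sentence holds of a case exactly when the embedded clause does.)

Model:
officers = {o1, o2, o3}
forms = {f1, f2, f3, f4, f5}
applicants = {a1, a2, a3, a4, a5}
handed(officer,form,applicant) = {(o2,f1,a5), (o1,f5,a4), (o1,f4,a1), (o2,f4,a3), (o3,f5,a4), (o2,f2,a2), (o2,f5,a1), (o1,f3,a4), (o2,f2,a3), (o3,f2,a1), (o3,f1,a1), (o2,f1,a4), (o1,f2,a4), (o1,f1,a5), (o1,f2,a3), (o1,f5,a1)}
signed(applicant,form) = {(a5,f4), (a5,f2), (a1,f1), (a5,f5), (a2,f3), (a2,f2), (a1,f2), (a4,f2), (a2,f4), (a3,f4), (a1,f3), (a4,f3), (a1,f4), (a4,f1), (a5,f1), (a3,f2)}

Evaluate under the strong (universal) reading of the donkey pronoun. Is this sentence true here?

False

"him" takes "an applicant" as antecedent and "it" takes "a form"; both are donkey pronouns co-varying with the restrictor.
Strong reading: for every (o,f,a) with handed(o,f,a), signed(a,f).
Restrictor triples: (o1,f1,a5)→signed(a5,f1) ✓  (o1,f2,a3)→signed(a3,f2) ✓  (o1,f2,a4)→signed(a4,f2) ✓  (o1,f3,a4)→signed(a4,f3) ✓  (o1,f4,a1)→signed(a1,f4) ✓  (o1,f5,a1)→signed(a1,f5) ✗  (o1,f5,a4)→signed(a4,f5) ✗  (o2,f1,a4)→signed(a4,f1) ✓  (o2,f1,a5)→signed(a5,f1) ✓  (o2,f2,a2)→signed(a2,f2) ✓  (o2,f2,a3)→signed(a3,f2) ✓  (o2,f4,a3)→signed(a3,f4) ✓  (o2,f5,a1)→signed(a1,f5) ✗  (o3,f1,a1)→signed(a1,f1) ✓  (o3,f2,a1)→signed(a1,f2) ✓  (o3,f5,a4)→signed(a4,f5) ✗
Counterexample: (o1,f5,a1) — signed(a1,f5) does not hold.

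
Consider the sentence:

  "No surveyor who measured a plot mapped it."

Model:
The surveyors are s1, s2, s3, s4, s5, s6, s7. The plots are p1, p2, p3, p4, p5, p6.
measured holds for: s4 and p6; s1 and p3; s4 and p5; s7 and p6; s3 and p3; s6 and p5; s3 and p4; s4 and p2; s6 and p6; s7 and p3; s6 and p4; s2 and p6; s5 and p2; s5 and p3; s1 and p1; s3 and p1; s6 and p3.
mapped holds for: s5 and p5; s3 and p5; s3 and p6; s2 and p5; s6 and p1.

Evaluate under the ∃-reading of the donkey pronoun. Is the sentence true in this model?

"it" takes "a plot" as antecedent — a donkey pronoun bound across the clause boundary.
Truth condition: for no (s,p) with measured(s,p) does mapped(s,p) hold.
Restrictor pairs — does the scope hold? (s1,p1):fails  (s1,p3):fails  (s2,p6):fails  (s3,p1):fails  (s3,p3):fails  (s3,p4):fails  (s4,p2):fails  (s4,p5):fails  (s4,p6):fails  (s5,p2):fails  (s5,p3):fails  (s6,p3):fails  (s6,p4):fails  (s6,p5):fails  (s6,p6):fails  (s7,p3):fails  (s7,p6):fails
Scope holds for no restrictor pair, so the sentence is true.

True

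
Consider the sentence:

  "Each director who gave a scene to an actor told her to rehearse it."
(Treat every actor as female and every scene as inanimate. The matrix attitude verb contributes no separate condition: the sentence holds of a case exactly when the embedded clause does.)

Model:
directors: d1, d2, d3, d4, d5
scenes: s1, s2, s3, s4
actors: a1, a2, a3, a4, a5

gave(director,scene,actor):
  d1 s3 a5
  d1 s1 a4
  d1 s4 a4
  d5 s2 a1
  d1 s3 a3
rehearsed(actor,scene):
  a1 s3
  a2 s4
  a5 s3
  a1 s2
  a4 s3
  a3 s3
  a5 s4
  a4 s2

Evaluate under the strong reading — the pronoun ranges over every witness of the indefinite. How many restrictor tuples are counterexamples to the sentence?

"her" takes "an actor" as antecedent and "it" takes "a scene"; both are donkey pronouns co-varying with the restrictor.
Strong reading: for every (d,s,a) with gave(d,s,a), rehearsed(a,s).
Restrictor triples: (d1,s1,a4)→rehearsed(a4,s1) ✗  (d1,s3,a3)→rehearsed(a3,s3) ✓  (d1,s3,a5)→rehearsed(a5,s3) ✓  (d1,s4,a4)→rehearsed(a4,s4) ✗  (d5,s2,a1)→rehearsed(a1,s2) ✓
Counterexamples (restrictor triples failing the scope): 2.

2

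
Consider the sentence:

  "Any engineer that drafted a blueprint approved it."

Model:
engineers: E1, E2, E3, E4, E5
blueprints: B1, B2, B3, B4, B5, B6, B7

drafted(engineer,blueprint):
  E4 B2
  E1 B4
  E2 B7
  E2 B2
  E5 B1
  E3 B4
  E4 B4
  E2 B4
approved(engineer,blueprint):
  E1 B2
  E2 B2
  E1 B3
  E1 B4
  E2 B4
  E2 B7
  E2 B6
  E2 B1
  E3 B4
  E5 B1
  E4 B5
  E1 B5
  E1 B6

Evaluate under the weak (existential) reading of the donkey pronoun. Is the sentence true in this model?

False

"it" takes "a blueprint" as antecedent — a donkey pronoun bound across the clause boundary.
Weak reading: every engineer e with some drafted-blueprint has at least one drafted-blueprint b such that approved(e,b).
Per engineer: E1:✓  E2:✓  E3:✓  E4:✗  E5:✓
E4 has no witness among its drafted-blueprints.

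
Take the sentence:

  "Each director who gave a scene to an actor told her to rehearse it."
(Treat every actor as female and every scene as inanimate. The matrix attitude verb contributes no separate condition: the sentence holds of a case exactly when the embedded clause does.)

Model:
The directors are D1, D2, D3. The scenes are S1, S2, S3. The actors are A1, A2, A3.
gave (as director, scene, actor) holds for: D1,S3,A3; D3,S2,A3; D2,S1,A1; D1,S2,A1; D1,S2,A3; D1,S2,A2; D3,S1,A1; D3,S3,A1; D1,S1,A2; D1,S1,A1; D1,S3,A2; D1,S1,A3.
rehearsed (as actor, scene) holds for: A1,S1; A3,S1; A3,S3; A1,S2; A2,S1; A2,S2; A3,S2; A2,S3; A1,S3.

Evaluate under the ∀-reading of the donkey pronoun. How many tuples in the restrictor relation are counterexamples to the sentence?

"her" takes "an actor" as antecedent and "it" takes "a scene"; both are donkey pronouns co-varying with the restrictor.
Strong reading: for every (d,s,a) with gave(d,s,a), rehearsed(a,s).
Restrictor triples: (D1,S1,A1)→rehearsed(A1,S1) ✓  (D1,S1,A2)→rehearsed(A2,S1) ✓  (D1,S1,A3)→rehearsed(A3,S1) ✓  (D1,S2,A1)→rehearsed(A1,S2) ✓  (D1,S2,A2)→rehearsed(A2,S2) ✓  (D1,S2,A3)→rehearsed(A3,S2) ✓  (D1,S3,A2)→rehearsed(A2,S3) ✓  (D1,S3,A3)→rehearsed(A3,S3) ✓  (D2,S1,A1)→rehearsed(A1,S1) ✓  (D3,S1,A1)→rehearsed(A1,S1) ✓  (D3,S2,A3)→rehearsed(A3,S2) ✓  (D3,S3,A1)→rehearsed(A1,S3) ✓
Counterexamples (restrictor triples failing the scope): 0.

0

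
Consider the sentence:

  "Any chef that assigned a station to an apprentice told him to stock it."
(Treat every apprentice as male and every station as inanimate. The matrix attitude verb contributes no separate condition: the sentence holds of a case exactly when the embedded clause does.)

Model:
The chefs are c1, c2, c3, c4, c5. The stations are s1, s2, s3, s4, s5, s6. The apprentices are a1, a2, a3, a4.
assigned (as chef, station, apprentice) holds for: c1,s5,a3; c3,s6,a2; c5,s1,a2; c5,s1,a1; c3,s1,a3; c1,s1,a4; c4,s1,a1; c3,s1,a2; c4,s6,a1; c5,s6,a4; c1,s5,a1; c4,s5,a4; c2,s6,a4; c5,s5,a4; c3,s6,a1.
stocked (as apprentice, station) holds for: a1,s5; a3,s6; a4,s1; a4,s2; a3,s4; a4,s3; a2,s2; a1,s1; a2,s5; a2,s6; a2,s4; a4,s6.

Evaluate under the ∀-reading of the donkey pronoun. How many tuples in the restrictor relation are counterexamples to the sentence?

"him" takes "an apprentice" as antecedent and "it" takes "a station"; both are donkey pronouns co-varying with the restrictor.
Strong reading: for every (c,s,a) with assigned(c,s,a), stocked(a,s).
Restrictor triples: (c1,s1,a4)→stocked(a4,s1) ✓  (c1,s5,a1)→stocked(a1,s5) ✓  (c1,s5,a3)→stocked(a3,s5) ✗  (c2,s6,a4)→stocked(a4,s6) ✓  (c3,s1,a2)→stocked(a2,s1) ✗  (c3,s1,a3)→stocked(a3,s1) ✗  (c3,s6,a1)→stocked(a1,s6) ✗  (c3,s6,a2)→stocked(a2,s6) ✓  (c4,s1,a1)→stocked(a1,s1) ✓  (c4,s5,a4)→stocked(a4,s5) ✗  (c4,s6,a1)→stocked(a1,s6) ✗  (c5,s1,a1)→stocked(a1,s1) ✓  (c5,s1,a2)→stocked(a2,s1) ✗  (c5,s5,a4)→stocked(a4,s5) ✗  (c5,s6,a4)→stocked(a4,s6) ✓
Counterexamples (restrictor triples failing the scope): 8.

8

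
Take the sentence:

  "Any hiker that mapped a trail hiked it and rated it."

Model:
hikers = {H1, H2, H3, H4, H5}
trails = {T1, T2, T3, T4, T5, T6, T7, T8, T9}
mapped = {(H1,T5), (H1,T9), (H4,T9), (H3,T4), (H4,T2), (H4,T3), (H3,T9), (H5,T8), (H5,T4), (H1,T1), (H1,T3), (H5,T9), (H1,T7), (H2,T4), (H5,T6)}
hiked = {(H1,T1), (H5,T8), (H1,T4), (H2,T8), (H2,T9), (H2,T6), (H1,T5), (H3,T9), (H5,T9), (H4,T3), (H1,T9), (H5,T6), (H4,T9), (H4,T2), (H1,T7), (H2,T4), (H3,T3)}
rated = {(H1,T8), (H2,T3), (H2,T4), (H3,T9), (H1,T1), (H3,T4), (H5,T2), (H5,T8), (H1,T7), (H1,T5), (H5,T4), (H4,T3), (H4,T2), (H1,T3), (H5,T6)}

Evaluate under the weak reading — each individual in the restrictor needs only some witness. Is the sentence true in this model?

True

"it" takes "a trail" as antecedent — a donkey pronoun bound across the clause boundary.
Weak reading: every hiker h with some mapped-trail has at least one mapped-trail t such that hiked(h,t) ∧ rated(h,t).
Per hiker: H1:✓  H2:✓  H3:✓  H4:✓  H5:✓
Every hiker in the restrictor has a witness.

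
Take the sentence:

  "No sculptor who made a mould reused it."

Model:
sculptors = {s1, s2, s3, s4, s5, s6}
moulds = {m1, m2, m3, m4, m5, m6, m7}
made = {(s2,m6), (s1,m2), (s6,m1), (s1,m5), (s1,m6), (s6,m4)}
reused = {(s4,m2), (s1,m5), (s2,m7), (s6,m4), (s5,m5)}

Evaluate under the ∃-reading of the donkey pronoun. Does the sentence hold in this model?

"it" takes "a mould" as antecedent — a donkey pronoun bound across the clause boundary.
Truth condition: for no (s,m) with made(s,m) does reused(s,m) hold.
Restrictor pairs — does the scope hold? (s1,m2):fails  (s1,m5):holds  (s1,m6):fails  (s2,m6):fails  (s6,m1):fails  (s6,m4):holds
Scope holds for 2 pair(s), so the sentence is false.

False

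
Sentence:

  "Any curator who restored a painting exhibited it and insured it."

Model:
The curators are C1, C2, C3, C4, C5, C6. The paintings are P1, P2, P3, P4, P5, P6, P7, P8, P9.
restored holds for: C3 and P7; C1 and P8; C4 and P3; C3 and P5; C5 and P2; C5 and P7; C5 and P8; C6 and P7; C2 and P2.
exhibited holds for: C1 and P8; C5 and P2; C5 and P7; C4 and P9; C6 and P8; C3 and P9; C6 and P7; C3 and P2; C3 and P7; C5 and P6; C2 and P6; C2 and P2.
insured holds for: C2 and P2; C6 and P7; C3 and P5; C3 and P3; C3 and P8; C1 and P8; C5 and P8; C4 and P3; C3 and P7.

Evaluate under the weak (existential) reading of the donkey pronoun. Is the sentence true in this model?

False

"it" takes "a painting" as antecedent — a donkey pronoun bound across the clause boundary.
Weak reading: every curator c with some restored-painting has at least one restored-painting p such that exhibited(c,p) ∧ insured(c,p).
Per curator: C1:✓  C2:✓  C3:✓  C4:✗  C5:✗  C6:✓
C4 has no witness among its restored-paintings.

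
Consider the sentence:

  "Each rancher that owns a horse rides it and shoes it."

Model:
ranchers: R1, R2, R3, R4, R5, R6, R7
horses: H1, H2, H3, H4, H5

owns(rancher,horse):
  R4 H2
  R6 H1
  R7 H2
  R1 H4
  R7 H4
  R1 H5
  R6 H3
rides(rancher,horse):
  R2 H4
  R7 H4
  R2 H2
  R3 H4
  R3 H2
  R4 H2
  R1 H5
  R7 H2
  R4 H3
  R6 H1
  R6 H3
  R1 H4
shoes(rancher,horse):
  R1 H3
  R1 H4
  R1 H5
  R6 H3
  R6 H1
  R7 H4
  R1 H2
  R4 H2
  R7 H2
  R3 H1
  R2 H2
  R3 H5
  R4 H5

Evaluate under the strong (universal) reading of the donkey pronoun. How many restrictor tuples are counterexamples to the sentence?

"it" takes "a horse" as antecedent — a donkey pronoun bound across the clause boundary.
Strong reading: for every (r,h) with owns(r,h), rides(r,h) ∧ shoes(r,h).
Restrictor pairs: (R1,H4) ✓  (R1,H5) ✓  (R4,H2) ✓  (R6,H1) ✓  (R6,H3) ✓  (R7,H2) ✓  (R7,H4) ✓
Counterexamples (restrictor pairs failing the scope): 0.

0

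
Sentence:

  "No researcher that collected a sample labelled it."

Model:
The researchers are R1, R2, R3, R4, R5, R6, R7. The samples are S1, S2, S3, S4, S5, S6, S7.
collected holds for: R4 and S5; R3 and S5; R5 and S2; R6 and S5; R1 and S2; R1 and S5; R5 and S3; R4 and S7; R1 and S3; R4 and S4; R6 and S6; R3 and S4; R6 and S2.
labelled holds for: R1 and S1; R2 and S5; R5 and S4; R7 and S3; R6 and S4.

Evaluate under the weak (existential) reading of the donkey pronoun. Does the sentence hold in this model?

True

"it" takes "a sample" as antecedent — a donkey pronoun bound across the clause boundary.
Truth condition: for no (r,s) with collected(r,s) does labelled(r,s) hold.
Restrictor pairs — does the scope hold? (R1,S2):fails  (R1,S3):fails  (R1,S5):fails  (R3,S4):fails  (R3,S5):fails  (R4,S4):fails  (R4,S5):fails  (R4,S7):fails  (R5,S2):fails  (R5,S3):fails  (R6,S2):fails  (R6,S5):fails  (R6,S6):fails
Scope holds for no restrictor pair, so the sentence is true.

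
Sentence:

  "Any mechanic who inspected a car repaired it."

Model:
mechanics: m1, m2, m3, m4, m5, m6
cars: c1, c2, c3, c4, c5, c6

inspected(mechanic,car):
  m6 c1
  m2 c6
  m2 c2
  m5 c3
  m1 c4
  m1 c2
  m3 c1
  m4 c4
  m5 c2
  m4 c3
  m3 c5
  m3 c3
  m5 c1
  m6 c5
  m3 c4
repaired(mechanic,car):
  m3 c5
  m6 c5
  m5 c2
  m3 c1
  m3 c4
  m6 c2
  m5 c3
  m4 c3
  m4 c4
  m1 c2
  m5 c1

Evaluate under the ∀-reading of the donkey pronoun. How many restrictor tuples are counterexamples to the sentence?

5

"it" takes "a car" as antecedent — a donkey pronoun bound across the clause boundary.
Strong reading: for every (m,c) with inspected(m,c), repaired(m,c).
Restrictor pairs: (m1,c2) ✓  (m1,c4) ✗  (m2,c2) ✗  (m2,c6) ✗  (m3,c1) ✓  (m3,c3) ✗  (m3,c4) ✓  (m3,c5) ✓  (m4,c3) ✓  (m4,c4) ✓  (m5,c1) ✓  (m5,c2) ✓  (m5,c3) ✓  (m6,c1) ✗  (m6,c5) ✓
Counterexamples (restrictor pairs failing the scope): 5.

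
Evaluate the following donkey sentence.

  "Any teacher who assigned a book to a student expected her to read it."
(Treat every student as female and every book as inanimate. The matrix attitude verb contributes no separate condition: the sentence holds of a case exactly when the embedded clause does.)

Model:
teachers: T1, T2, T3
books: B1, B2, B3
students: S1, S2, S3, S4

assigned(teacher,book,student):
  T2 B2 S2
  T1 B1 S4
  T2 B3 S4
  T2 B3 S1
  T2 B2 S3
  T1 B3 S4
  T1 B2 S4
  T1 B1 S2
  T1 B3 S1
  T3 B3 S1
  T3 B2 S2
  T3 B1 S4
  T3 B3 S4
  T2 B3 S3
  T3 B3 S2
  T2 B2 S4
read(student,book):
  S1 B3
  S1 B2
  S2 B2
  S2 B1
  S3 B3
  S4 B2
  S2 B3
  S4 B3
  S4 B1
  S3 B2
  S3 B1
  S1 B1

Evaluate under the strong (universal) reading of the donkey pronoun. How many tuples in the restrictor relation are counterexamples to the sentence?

0

"her" takes "a student" as antecedent and "it" takes "a book"; both are donkey pronouns co-varying with the restrictor.
Strong reading: for every (t,b,s) with assigned(t,b,s), read(s,b).
Restrictor triples: (T1,B1,S2)→read(S2,B1) ✓  (T1,B1,S4)→read(S4,B1) ✓  (T1,B2,S4)→read(S4,B2) ✓  (T1,B3,S1)→read(S1,B3) ✓  (T1,B3,S4)→read(S4,B3) ✓  (T2,B2,S2)→read(S2,B2) ✓  (T2,B2,S3)→read(S3,B2) ✓  (T2,B2,S4)→read(S4,B2) ✓  (T2,B3,S1)→read(S1,B3) ✓  (T2,B3,S3)→read(S3,B3) ✓  (T2,B3,S4)→read(S4,B3) ✓  (T3,B1,S4)→read(S4,B1) ✓  (T3,B2,S2)→read(S2,B2) ✓  (T3,B3,S1)→read(S1,B3) ✓  (T3,B3,S2)→read(S2,B3) ✓  (T3,B3,S4)→read(S4,B3) ✓
Counterexamples (restrictor triples failing the scope): 0.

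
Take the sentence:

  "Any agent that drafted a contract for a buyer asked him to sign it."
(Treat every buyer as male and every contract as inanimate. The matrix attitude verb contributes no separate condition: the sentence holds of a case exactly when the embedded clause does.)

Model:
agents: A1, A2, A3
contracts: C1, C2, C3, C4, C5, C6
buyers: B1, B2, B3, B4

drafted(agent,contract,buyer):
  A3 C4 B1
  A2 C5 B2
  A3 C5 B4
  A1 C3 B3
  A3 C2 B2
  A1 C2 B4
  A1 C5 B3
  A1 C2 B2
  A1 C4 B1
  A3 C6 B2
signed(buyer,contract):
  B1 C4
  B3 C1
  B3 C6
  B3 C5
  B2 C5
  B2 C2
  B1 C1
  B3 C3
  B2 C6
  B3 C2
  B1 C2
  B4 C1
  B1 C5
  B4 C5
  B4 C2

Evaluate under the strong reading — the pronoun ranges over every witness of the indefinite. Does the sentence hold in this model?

True

"him" takes "a buyer" as antecedent and "it" takes "a contract"; both are donkey pronouns co-varying with the restrictor.
Strong reading: for every (a,c,b) with drafted(a,c,b), signed(b,c).
Restrictor triples: (A1,C2,B2)→signed(B2,C2) ✓  (A1,C2,B4)→signed(B4,C2) ✓  (A1,C3,B3)→signed(B3,C3) ✓  (A1,C4,B1)→signed(B1,C4) ✓  (A1,C5,B3)→signed(B3,C5) ✓  (A2,C5,B2)→signed(B2,C5) ✓  (A3,C2,B2)→signed(B2,C2) ✓  (A3,C4,B1)→signed(B1,C4) ✓  (A3,C5,B4)→signed(B4,C5) ✓  (A3,C6,B2)→signed(B2,C6) ✓
Every restrictor triple satisfies the scope.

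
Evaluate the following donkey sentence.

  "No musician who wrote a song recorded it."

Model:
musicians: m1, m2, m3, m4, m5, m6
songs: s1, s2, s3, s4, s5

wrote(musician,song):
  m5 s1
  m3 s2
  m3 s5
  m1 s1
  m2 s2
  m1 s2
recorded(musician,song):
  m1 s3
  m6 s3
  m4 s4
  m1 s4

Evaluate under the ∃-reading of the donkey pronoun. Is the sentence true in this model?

"it" takes "a song" as antecedent — a donkey pronoun bound across the clause boundary.
Truth condition: for no (m,s) with wrote(m,s) does recorded(m,s) hold.
Restrictor pairs — does the scope hold? (m1,s1):fails  (m1,s2):fails  (m2,s2):fails  (m3,s2):fails  (m3,s5):fails  (m5,s1):fails
Scope holds for no restrictor pair, so the sentence is true.

True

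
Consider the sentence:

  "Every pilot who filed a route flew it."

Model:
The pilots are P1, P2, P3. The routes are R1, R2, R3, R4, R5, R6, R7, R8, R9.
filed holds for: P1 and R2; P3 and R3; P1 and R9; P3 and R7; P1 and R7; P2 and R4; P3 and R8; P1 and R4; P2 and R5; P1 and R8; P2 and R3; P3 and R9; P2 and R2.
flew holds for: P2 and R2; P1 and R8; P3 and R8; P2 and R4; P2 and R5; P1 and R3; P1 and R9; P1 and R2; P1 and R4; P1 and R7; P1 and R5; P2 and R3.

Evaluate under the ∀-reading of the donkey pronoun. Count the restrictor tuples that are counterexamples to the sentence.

3

"it" takes "a route" as antecedent — a donkey pronoun bound across the clause boundary.
Strong reading: for every (p,r) with filed(p,r), flew(p,r).
Restrictor pairs: (P1,R2) ✓  (P1,R4) ✓  (P1,R7) ✓  (P1,R8) ✓  (P1,R9) ✓  (P2,R2) ✓  (P2,R3) ✓  (P2,R4) ✓  (P2,R5) ✓  (P3,R3) ✗  (P3,R7) ✗  (P3,R8) ✓  (P3,R9) ✗
Counterexamples (restrictor pairs failing the scope): 3.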